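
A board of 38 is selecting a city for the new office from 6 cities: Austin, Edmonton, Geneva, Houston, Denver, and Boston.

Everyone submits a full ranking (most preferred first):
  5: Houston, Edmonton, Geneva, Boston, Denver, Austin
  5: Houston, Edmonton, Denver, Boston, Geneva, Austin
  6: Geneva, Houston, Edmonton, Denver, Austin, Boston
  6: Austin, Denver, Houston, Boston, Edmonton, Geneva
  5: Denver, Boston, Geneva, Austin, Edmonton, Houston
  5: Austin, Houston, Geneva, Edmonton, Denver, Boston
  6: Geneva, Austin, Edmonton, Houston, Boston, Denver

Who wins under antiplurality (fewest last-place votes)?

Last-place votes: Austin 10, Edmonton 0, Geneva 6, Houston 5, Denver 6, Boston 11.

Edmonton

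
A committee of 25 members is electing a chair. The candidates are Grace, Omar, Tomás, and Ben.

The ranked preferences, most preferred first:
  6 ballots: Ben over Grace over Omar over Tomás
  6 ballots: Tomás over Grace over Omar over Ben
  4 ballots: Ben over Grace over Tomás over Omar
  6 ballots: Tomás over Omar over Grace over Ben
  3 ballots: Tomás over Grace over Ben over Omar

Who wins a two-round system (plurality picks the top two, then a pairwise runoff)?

Round 1 first-place votes: Grace 0, Omar 0, Tomás 15, Ben 10. Tomás and Ben advance.
Runoff: Tomás is ranked above Ben on 15 ballots, Ben above Tomás on 10.

Tomás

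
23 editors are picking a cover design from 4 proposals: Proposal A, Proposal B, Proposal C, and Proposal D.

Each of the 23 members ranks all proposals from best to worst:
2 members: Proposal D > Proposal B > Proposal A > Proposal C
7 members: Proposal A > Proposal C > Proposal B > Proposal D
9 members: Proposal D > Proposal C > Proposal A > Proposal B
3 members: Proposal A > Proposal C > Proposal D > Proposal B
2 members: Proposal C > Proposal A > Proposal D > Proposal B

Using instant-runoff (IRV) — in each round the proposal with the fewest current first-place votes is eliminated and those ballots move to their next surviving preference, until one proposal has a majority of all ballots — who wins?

Round 1: Proposal A 10, Proposal B 0, Proposal C 2, Proposal D 11. Proposal B eliminated.
Round 2: Proposal A 10, Proposal C 2, Proposal D 11. Proposal C eliminated.
Round 3: Proposal A 12, Proposal D 11. Proposal A has a majority (≥12).

Proposal A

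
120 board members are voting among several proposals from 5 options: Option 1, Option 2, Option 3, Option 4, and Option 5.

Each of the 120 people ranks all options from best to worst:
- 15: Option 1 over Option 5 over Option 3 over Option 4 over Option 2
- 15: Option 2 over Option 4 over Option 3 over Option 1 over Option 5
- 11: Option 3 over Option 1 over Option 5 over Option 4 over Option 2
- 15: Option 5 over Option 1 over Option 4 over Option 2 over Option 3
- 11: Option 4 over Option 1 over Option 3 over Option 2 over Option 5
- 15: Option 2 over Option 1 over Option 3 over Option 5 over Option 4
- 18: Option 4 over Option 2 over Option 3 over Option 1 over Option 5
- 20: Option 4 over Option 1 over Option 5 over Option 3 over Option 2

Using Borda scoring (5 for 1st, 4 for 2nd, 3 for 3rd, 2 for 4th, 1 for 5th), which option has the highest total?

Option 1: 15×5 + 15×2 + 11×4 + 15×4 + 11×4 + 15×4 + 18×2 + 20×4 = 429
Option 2: 15×1 + 15×5 + 11×1 + 15×2 + 11×2 + 15×5 + 18×4 + 20×1 = 320
Option 3: 15×3 + 15×3 + 11×5 + 15×1 + 11×3 + 15×3 + 18×3 + 20×2 = 332
Option 4: 15×2 + 15×4 + 11×2 + 15×3 + 11×5 + 15×1 + 18×5 + 20×5 = 417
Option 5: 15×4 + 15×1 + 11×3 + 15×5 + 11×1 + 15×2 + 18×1 + 20×3 = 302

Option 1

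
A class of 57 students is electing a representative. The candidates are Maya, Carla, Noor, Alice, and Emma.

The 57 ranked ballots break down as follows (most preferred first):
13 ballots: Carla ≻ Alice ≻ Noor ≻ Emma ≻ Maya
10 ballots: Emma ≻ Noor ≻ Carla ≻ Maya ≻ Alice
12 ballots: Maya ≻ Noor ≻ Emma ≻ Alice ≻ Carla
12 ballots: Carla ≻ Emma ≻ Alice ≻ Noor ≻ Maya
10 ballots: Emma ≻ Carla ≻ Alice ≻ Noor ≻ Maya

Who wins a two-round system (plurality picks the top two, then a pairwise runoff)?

Emma

Round 1 first-place votes: Maya 12, Carla 25, Noor 0, Alice 0, Emma 20. Carla and Emma advance.
Runoff: Carla is ranked above Emma on 25 ballots, Emma above Carla on 32.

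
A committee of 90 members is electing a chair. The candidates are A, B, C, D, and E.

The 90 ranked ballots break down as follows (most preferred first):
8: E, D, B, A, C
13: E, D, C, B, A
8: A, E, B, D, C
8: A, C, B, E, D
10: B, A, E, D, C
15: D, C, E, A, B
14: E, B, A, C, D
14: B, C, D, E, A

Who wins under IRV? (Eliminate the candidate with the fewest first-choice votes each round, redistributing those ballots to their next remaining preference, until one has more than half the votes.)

E

Round 1: A 16, B 24, C 0, D 15, E 35. C eliminated.
Round 2: A 16, B 24, D 15, E 35. D eliminated.
Round 3: A 16, B 24, E 50. E has a majority (≥46).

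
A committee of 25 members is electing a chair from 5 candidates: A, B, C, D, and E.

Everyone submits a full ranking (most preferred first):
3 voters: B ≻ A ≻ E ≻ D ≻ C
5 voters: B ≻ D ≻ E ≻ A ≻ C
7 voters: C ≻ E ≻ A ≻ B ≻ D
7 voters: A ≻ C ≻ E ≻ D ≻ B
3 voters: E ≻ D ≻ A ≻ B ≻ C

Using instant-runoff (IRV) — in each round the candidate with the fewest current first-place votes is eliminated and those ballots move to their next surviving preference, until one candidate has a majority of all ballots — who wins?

Round 1: A 7, B 8, C 7, D 0, E 3. D eliminated.
Round 2: A 7, B 8, C 7, E 3. E eliminated.
Round 3: A 10, B 8, C 7. C eliminated.
Round 4: A 17, B 8. A has a majority (≥13).

A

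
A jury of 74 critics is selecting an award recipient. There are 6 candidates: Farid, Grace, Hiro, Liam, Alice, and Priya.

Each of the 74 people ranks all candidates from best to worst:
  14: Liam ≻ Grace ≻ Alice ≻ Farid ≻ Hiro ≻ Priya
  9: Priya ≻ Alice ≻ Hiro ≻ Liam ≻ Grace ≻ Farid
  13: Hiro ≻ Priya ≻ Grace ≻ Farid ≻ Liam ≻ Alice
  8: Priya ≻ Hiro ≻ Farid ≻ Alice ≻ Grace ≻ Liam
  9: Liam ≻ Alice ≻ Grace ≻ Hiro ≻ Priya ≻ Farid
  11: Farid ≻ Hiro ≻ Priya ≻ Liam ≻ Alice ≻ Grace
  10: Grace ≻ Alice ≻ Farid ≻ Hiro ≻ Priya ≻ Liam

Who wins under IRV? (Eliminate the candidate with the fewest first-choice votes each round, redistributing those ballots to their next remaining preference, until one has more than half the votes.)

Round 1: Farid 11, Grace 10, Hiro 13, Liam 23, Alice 0, Priya 17. Alice eliminated.
Round 2: Farid 11, Grace 10, Hiro 13, Liam 23, Priya 17. Grace eliminated.
Round 3: Farid 21, Hiro 13, Liam 23, Priya 17. Hiro eliminated.
Round 4: Farid 21, Liam 23, Priya 30. Farid eliminated.
Round 5: Liam 23, Priya 51. Priya has a majority (≥38).

Priya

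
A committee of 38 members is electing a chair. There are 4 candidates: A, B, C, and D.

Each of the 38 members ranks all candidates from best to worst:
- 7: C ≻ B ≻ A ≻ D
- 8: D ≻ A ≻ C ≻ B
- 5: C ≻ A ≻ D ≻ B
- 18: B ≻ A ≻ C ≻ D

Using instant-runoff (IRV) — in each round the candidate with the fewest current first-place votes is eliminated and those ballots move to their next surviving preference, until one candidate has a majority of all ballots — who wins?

C

Round 1: A 0, B 18, C 12, D 8. A eliminated.
Round 2: B 18, C 12, D 8. D eliminated.
Round 3: B 18, C 20. C has a majority (≥20).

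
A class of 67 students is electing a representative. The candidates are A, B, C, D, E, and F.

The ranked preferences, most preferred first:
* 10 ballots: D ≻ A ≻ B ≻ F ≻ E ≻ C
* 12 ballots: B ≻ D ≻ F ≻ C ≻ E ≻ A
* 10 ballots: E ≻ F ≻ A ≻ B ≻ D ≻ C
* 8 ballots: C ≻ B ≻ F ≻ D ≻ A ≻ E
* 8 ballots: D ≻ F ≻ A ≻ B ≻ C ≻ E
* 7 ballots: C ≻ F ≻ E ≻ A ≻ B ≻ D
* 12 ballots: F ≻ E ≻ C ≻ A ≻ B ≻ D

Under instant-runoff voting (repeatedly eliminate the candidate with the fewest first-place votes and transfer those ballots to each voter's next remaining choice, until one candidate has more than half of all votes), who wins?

Round 1: A 0, B 12, C 15, D 18, E 10, F 12. A eliminated.
Round 2: B 12, C 15, D 18, E 10, F 12. E eliminated.
Round 3: B 12, C 15, D 18, F 22. B eliminated.
Round 4: C 15, D 30, F 22. C eliminated.
Round 5: D 30, F 37. F has a majority (≥34).

F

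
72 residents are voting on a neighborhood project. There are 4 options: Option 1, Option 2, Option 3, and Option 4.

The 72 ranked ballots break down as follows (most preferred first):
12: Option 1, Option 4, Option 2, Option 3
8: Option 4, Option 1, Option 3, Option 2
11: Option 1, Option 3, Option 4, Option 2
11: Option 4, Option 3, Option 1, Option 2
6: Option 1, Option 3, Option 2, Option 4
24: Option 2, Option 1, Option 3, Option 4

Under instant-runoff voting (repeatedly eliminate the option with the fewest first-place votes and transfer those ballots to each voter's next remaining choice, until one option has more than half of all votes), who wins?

Round 1: Option 1 29, Option 2 24, Option 3 0, Option 4 19. Option 3 eliminated.
Round 2: Option 1 29, Option 2 24, Option 4 19. Option 4 eliminated.
Round 3: Option 1 48, Option 2 24. Option 1 has a majority (≥37).

Option 1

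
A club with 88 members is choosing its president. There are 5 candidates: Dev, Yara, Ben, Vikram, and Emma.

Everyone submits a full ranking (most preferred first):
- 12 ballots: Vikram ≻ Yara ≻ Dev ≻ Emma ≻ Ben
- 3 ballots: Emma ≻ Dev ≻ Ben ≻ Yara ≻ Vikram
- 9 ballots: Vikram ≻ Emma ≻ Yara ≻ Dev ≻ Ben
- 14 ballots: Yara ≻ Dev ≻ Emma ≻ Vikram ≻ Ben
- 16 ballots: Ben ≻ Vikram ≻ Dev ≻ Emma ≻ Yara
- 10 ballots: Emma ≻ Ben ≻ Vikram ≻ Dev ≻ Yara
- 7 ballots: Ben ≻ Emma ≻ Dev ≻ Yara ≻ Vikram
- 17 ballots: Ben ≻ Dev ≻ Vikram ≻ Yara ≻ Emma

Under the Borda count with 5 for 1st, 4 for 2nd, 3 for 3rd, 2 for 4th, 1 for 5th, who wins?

Vikram

Dev: 12×3 + 3×4 + 9×2 + 14×4 + 16×3 + 10×2 + 7×3 + 17×4 = 279
Yara: 12×4 + 3×2 + 9×3 + 14×5 + 16×1 + 10×1 + 7×2 + 17×2 = 225
Ben: 12×1 + 3×3 + 9×1 + 14×1 + 16×5 + 10×4 + 7×5 + 17×5 = 284
Vikram: 12×5 + 3×1 + 9×5 + 14×2 + 16×4 + 10×3 + 7×1 + 17×3 = 288
Emma: 12×2 + 3×5 + 9×4 + 14×3 + 16×2 + 10×5 + 7×4 + 17×1 = 244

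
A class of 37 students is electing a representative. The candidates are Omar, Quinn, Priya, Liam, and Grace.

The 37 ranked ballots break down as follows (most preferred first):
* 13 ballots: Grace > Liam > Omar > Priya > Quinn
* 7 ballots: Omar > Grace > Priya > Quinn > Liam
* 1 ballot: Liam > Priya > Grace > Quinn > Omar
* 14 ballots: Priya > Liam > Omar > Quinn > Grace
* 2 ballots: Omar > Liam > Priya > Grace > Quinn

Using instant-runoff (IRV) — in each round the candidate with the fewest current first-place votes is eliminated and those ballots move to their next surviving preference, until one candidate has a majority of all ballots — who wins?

Grace

Round 1: Omar 9, Quinn 0, Priya 14, Liam 1, Grace 13. Quinn eliminated.
Round 2: Omar 9, Priya 14, Liam 1, Grace 13. Liam eliminated.
Round 3: Omar 9, Priya 15, Grace 13. Omar eliminated.
Round 4: Priya 17, Grace 20. Grace has a majority (≥19).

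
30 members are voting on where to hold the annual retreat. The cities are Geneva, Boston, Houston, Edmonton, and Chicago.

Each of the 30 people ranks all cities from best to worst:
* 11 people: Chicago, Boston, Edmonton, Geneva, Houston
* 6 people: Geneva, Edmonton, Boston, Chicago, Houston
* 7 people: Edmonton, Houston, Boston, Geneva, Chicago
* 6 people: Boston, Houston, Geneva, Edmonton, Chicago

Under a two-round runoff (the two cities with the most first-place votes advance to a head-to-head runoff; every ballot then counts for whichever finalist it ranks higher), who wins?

Edmonton

Round 1 first-place votes: Geneva 6, Boston 6, Houston 0, Edmonton 7, Chicago 11. Chicago and Edmonton advance.
Runoff: Chicago is ranked above Edmonton on 11 ballots, Edmonton above Chicago on 19.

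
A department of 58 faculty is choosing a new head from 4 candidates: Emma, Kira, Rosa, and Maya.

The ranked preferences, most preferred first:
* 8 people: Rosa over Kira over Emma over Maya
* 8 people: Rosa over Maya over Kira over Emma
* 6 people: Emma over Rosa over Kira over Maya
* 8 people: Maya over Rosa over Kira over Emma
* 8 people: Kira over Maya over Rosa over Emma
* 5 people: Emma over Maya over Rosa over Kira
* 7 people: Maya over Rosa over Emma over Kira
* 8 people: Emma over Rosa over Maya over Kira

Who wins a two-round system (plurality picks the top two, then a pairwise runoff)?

Round 1 first-place votes: Emma 19, Kira 8, Rosa 16, Maya 15. Emma and Rosa advance.
Runoff: Emma is ranked above Rosa on 19 ballots, Rosa above Emma on 39.

Rosa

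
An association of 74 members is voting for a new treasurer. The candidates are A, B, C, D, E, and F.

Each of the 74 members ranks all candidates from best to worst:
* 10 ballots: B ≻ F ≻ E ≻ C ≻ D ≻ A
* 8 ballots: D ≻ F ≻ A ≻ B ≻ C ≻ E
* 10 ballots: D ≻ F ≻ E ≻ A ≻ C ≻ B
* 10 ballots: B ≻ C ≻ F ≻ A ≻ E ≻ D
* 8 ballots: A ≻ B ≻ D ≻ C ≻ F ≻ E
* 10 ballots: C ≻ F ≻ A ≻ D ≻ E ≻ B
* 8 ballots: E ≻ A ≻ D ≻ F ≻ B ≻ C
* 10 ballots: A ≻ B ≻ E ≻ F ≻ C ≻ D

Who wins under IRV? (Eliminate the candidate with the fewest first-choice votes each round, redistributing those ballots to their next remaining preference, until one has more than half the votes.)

Round 1: A 18, B 20, C 10, D 18, E 8, F 0. F eliminated.
Round 2: A 18, B 20, C 10, D 18, E 8. E eliminated.
Round 3: A 26, B 20, C 10, D 18. C eliminated.
Round 4: A 36, B 20, D 18. D eliminated.
Round 5: A 54, B 20. A has a majority (≥38).

A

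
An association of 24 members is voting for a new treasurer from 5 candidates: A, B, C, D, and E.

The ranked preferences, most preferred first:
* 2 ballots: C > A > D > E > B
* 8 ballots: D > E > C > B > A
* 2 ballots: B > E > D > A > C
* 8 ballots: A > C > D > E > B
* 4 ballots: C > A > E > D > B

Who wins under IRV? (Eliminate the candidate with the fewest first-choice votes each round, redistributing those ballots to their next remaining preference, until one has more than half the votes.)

Round 1: A 8, B 2, C 6, D 8, E 0. E eliminated.
Round 2: A 8, B 2, C 6, D 8. B eliminated.
Round 3: A 8, C 6, D 10. C eliminated.
Round 4: A 14, D 10. A has a majority (≥13).

A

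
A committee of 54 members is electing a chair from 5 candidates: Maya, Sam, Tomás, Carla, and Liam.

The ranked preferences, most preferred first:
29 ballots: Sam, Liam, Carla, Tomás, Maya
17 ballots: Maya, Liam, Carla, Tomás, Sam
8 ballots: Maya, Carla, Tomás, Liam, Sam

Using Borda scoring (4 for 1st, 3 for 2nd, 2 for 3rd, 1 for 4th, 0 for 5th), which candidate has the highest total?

Maya: 29×0 + 17×4 + 8×4 = 100
Sam: 29×4 + 17×0 + 8×0 = 116
Tomás: 29×1 + 17×1 + 8×2 = 62
Carla: 29×2 + 17×2 + 8×3 = 116
Liam: 29×3 + 17×3 + 8×1 = 146

Liam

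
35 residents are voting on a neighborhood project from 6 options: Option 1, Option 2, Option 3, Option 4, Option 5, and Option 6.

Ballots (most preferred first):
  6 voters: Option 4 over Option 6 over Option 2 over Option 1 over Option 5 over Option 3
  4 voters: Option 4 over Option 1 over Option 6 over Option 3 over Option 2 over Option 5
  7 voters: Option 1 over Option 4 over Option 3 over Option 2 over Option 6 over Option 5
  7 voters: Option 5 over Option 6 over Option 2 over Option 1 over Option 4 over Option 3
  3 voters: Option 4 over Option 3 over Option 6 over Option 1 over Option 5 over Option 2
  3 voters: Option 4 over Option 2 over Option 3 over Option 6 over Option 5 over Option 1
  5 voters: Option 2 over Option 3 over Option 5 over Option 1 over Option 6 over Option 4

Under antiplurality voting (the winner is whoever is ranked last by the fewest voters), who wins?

Option 6

Last-place votes: Option 1 3, Option 2 3, Option 3 13, Option 4 5, Option 5 11, Option 6 0.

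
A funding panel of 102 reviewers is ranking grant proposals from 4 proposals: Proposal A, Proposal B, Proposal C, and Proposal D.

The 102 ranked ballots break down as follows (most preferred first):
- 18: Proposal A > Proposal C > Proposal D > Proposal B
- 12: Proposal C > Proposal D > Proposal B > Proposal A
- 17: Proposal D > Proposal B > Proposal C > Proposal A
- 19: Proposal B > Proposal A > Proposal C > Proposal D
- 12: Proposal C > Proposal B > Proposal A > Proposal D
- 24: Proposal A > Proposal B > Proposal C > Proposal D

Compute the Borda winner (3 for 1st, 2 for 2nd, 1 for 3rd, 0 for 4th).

Proposal A

Proposal A: 18×3 + 12×0 + 17×0 + 19×2 + 12×1 + 24×3 = 176
Proposal B: 18×0 + 12×1 + 17×2 + 19×3 + 12×2 + 24×2 = 175
Proposal C: 18×2 + 12×3 + 17×1 + 19×1 + 12×3 + 24×1 = 168
Proposal D: 18×1 + 12×2 + 17×3 + 19×0 + 12×0 + 24×0 = 93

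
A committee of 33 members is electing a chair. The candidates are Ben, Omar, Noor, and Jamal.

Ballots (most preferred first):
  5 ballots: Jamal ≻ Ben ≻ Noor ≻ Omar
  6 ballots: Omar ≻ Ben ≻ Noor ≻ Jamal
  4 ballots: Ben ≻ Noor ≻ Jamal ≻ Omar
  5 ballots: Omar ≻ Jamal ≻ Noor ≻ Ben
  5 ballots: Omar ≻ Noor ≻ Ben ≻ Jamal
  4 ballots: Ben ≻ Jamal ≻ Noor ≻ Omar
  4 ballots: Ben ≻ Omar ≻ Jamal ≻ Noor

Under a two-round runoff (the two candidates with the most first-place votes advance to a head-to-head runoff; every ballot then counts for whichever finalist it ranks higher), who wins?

Round 1 first-place votes: Ben 12, Omar 16, Noor 0, Jamal 5. Omar and Ben advance.
Runoff: Omar is ranked above Ben on 16 ballots, Ben above Omar on 17.

Ben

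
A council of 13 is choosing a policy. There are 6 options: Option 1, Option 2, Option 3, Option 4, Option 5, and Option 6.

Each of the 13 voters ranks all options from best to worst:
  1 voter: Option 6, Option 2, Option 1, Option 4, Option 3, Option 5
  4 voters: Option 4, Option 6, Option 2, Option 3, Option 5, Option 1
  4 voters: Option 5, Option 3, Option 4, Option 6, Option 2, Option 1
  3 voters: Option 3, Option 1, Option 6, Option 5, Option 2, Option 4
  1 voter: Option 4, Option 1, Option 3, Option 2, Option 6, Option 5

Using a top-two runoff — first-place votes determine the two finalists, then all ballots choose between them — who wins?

Round 1 first-place votes: Option 1 0, Option 2 0, Option 3 3, Option 4 5, Option 5 4, Option 6 1. Option 4 and Option 5 advance.
Runoff: Option 4 is ranked above Option 5 on 6 ballots, Option 5 above Option 4 on 7.

Option 5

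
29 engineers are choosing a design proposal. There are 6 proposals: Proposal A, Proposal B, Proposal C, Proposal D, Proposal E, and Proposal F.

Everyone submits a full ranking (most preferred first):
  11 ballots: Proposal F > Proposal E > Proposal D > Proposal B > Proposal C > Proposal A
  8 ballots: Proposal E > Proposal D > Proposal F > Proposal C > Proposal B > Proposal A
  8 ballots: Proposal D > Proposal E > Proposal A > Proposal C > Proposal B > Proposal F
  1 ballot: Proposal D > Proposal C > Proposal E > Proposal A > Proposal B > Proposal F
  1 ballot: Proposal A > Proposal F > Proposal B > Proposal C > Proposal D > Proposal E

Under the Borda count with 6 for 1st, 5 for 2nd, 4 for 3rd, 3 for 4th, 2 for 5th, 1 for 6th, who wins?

Proposal E

Proposal A: 11×1 + 8×1 + 8×4 + 1×3 + 1×6 = 60
Proposal B: 11×3 + 8×2 + 8×2 + 1×2 + 1×4 = 71
Proposal C: 11×2 + 8×3 + 8×3 + 1×5 + 1×3 = 78
Proposal D: 11×4 + 8×5 + 8×6 + 1×6 + 1×2 = 140
Proposal E: 11×5 + 8×6 + 8×5 + 1×4 + 1×1 = 148
Proposal F: 11×6 + 8×4 + 8×1 + 1×1 + 1×5 = 112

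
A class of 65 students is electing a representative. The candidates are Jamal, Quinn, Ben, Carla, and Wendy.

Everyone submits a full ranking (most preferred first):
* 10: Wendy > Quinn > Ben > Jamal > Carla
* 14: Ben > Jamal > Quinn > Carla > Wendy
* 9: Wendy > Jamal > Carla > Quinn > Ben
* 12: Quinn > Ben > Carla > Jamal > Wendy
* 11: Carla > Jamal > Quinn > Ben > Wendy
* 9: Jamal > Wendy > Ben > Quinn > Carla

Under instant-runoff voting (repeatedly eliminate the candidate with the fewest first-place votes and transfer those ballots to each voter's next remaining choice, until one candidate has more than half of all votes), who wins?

Quinn

Round 1: Jamal 9, Quinn 12, Ben 14, Carla 11, Wendy 19. Jamal eliminated.
Round 2: Quinn 12, Ben 14, Carla 11, Wendy 28. Carla eliminated.
Round 3: Quinn 23, Ben 14, Wendy 28. Ben eliminated.
Round 4: Quinn 37, Wendy 28. Quinn has a majority (≥33).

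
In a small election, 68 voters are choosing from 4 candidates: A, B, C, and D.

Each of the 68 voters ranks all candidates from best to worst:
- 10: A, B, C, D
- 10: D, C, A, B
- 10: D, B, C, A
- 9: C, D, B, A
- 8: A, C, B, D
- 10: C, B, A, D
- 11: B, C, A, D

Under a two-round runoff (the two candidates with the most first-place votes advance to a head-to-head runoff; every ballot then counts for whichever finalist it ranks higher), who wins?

C

Round 1 first-place votes: A 18, B 11, C 19, D 20. D and C advance.
Runoff: D is ranked above C on 20 ballots, C above D on 48.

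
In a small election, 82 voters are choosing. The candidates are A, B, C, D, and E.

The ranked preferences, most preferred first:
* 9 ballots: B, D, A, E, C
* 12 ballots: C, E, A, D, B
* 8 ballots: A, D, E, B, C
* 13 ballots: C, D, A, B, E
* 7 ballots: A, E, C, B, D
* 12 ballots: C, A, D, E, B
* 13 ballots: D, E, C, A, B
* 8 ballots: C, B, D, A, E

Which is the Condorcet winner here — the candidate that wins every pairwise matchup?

C vs A: 58–24
C vs B: 65–17
C vs D: 52–30
C vs E: 45–37
C beats every other candidate.

C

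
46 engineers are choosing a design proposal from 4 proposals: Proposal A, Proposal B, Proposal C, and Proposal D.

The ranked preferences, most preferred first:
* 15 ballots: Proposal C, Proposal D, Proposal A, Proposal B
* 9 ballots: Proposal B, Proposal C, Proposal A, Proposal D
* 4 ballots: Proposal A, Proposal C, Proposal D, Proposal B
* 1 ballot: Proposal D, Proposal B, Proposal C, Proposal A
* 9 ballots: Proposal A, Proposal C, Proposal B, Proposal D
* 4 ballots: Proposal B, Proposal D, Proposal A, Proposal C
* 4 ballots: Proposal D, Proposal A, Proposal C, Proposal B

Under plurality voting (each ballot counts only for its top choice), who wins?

Proposal C

First-place votes: Proposal A 13, Proposal B 13, Proposal C 15, Proposal D 5.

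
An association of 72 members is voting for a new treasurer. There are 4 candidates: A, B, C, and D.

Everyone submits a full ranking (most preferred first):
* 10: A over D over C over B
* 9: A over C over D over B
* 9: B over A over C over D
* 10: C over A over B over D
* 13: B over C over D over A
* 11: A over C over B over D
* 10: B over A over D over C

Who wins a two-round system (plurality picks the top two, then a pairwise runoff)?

Round 1 first-place votes: A 30, B 32, C 10, D 0. B and A advance.
Runoff: B is ranked above A on 32 ballots, A above B on 40.

A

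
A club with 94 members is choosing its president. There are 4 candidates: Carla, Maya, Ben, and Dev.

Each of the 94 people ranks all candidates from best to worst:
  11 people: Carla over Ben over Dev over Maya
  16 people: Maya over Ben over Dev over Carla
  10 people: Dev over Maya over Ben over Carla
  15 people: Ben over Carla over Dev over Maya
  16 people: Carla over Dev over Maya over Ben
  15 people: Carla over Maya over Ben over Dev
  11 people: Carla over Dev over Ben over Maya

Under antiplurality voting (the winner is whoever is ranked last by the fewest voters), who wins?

Dev

Last-place votes: Carla 26, Maya 37, Ben 16, Dev 15.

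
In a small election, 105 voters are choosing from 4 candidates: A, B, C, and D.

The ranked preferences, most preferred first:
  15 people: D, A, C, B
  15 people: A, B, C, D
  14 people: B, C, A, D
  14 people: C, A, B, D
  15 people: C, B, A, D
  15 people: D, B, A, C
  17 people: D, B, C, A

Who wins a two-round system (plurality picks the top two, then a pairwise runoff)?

C

Round 1 first-place votes: A 15, B 14, C 29, D 47. D and C advance.
Runoff: D is ranked above C on 47 ballots, C above D on 58.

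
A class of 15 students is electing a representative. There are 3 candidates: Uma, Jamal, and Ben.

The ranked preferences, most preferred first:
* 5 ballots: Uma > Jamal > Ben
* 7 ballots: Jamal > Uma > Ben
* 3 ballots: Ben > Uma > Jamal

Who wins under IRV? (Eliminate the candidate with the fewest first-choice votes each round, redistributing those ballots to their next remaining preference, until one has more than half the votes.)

Uma

Round 1: Uma 5, Jamal 7, Ben 3. Ben eliminated.
Round 2: Uma 8, Jamal 7. Uma has a majority (≥8).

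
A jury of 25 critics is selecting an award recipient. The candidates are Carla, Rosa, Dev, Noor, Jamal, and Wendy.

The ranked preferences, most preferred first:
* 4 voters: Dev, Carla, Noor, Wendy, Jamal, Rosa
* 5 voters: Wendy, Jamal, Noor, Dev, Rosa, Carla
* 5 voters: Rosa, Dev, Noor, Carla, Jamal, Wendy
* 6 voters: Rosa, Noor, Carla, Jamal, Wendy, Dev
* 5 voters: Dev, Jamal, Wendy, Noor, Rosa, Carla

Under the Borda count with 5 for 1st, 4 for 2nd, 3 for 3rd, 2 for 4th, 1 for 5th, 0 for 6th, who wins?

Noor

Carla: 4×4 + 5×0 + 5×2 + 6×3 + 5×0 = 44
Rosa: 4×0 + 5×1 + 5×5 + 6×5 + 5×1 = 65
Dev: 4×5 + 5×2 + 5×4 + 6×0 + 5×5 = 75
Noor: 4×3 + 5×3 + 5×3 + 6×4 + 5×2 = 76
Jamal: 4×1 + 5×4 + 5×1 + 6×2 + 5×4 = 61
Wendy: 4×2 + 5×5 + 5×0 + 6×1 + 5×3 = 54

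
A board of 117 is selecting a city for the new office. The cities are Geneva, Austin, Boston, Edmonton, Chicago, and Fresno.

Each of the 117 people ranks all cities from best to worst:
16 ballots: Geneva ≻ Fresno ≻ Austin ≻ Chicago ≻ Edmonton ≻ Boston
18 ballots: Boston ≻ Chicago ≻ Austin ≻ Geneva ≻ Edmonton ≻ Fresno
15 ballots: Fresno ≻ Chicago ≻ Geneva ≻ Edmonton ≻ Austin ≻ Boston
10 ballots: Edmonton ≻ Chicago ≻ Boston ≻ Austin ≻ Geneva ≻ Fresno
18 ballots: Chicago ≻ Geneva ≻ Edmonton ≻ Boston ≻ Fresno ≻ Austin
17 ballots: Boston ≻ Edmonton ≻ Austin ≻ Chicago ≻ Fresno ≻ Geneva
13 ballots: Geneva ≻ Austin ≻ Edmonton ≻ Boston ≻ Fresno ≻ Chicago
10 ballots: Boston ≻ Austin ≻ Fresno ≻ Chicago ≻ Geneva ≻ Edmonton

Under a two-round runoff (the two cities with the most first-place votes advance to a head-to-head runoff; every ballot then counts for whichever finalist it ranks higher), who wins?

Round 1 first-place votes: Geneva 29, Austin 0, Boston 45, Edmonton 10, Chicago 18, Fresno 15. Boston and Geneva advance.
Runoff: Boston is ranked above Geneva on 55 ballots, Geneva above Boston on 62.

Geneva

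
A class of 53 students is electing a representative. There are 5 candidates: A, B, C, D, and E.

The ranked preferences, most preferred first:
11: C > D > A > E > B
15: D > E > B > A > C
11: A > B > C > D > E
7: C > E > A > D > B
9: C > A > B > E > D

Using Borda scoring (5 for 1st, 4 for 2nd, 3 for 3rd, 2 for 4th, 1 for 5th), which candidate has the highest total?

A: 11×3 + 15×2 + 11×5 + 7×3 + 9×4 = 175
B: 11×1 + 15×3 + 11×4 + 7×1 + 9×3 = 134
C: 11×5 + 15×1 + 11×3 + 7×5 + 9×5 = 183
D: 11×4 + 15×5 + 11×2 + 7×2 + 9×1 = 164
E: 11×2 + 15×4 + 11×1 + 7×4 + 9×2 = 139

C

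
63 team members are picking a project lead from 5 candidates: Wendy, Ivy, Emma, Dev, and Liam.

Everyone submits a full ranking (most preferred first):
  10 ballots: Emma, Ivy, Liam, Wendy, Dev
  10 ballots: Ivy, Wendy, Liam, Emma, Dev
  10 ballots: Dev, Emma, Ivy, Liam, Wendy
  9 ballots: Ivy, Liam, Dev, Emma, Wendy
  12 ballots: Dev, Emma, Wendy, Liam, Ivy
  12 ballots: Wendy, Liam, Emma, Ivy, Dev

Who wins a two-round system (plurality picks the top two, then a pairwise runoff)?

Round 1 first-place votes: Wendy 12, Ivy 19, Emma 10, Dev 22, Liam 0. Dev and Ivy advance.
Runoff: Dev is ranked above Ivy on 22 ballots, Ivy above Dev on 41.

Ivy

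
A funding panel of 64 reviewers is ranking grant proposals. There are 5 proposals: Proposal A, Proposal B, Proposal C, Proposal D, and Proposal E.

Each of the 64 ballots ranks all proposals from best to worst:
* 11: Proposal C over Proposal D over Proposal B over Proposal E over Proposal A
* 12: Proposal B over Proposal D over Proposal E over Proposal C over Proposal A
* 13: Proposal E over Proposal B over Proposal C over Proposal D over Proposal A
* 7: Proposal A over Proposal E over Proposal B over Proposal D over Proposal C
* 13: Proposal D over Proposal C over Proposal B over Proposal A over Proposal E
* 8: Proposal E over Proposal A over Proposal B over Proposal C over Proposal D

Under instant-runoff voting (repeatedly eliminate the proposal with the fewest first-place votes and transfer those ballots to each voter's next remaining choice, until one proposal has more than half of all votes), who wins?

Proposal D

Round 1: Proposal A 7, Proposal B 12, Proposal C 11, Proposal D 13, Proposal E 21. Proposal A eliminated.
Round 2: Proposal B 12, Proposal C 11, Proposal D 13, Proposal E 28. Proposal C eliminated.
Round 3: Proposal B 12, Proposal D 24, Proposal E 28. Proposal B eliminated.
Round 4: Proposal D 36, Proposal E 28. Proposal D has a majority (≥33).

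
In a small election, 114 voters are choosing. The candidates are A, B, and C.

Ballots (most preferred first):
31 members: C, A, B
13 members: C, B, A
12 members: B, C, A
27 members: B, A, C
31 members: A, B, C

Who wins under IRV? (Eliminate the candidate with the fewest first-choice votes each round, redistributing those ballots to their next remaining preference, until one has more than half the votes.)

B

Round 1: A 31, B 39, C 44. A eliminated.
Round 2: B 70, C 44. B has a majority (≥58).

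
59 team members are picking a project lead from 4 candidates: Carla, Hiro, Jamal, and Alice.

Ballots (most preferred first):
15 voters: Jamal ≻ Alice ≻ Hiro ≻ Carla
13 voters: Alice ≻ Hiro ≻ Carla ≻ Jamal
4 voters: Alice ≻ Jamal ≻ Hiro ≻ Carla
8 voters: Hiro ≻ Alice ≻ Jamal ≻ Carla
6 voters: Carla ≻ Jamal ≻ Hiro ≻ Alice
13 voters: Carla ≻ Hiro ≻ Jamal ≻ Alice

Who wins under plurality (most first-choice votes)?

Carla

First-place votes: Carla 19, Hiro 8, Jamal 15, Alice 17.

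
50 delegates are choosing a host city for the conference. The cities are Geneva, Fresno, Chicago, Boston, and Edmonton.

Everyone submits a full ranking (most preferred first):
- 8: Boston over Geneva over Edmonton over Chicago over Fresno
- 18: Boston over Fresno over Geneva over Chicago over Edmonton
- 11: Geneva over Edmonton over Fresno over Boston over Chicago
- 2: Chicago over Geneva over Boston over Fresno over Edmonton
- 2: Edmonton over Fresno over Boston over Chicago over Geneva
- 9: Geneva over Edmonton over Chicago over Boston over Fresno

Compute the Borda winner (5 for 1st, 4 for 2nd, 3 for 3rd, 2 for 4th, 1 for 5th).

Geneva

Geneva: 8×4 + 18×3 + 11×5 + 2×4 + 2×1 + 9×5 = 196
Fresno: 8×1 + 18×4 + 11×3 + 2×2 + 2×4 + 9×1 = 134
Chicago: 8×2 + 18×2 + 11×1 + 2×5 + 2×2 + 9×3 = 104
Boston: 8×5 + 18×5 + 11×2 + 2×3 + 2×3 + 9×2 = 182
Edmonton: 8×3 + 18×1 + 11×4 + 2×1 + 2×5 + 9×4 = 134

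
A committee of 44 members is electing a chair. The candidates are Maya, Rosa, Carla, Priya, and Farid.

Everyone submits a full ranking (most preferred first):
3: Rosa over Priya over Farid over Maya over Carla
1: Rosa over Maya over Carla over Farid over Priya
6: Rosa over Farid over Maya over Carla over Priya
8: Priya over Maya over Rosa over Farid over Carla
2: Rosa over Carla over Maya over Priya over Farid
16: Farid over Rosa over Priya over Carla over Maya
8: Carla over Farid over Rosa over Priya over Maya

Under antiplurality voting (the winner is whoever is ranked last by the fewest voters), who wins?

Rosa

Last-place votes: Maya 24, Rosa 0, Carla 11, Priya 7, Farid 2.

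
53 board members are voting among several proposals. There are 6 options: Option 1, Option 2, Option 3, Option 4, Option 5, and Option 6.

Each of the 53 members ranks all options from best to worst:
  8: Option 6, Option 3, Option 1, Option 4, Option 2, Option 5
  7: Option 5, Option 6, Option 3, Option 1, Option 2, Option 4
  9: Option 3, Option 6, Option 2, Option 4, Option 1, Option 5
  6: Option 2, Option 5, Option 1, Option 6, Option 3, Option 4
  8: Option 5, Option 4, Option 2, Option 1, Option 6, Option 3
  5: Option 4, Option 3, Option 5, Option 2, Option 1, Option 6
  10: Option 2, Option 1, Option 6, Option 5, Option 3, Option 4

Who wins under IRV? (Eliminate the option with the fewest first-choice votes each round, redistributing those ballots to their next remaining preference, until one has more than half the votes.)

Round 1: Option 1 0, Option 2 16, Option 3 9, Option 4 5, Option 5 15, Option 6 8. Option 1 eliminated.
Round 2: Option 2 16, Option 3 9, Option 4 5, Option 5 15, Option 6 8. Option 4 eliminated.
Round 3: Option 2 16, Option 3 14, Option 5 15, Option 6 8. Option 6 eliminated.
Round 4: Option 2 16, Option 3 22, Option 5 15. Option 5 eliminated.
Round 5: Option 2 24, Option 3 29. Option 3 has a majority (≥27).

Option 3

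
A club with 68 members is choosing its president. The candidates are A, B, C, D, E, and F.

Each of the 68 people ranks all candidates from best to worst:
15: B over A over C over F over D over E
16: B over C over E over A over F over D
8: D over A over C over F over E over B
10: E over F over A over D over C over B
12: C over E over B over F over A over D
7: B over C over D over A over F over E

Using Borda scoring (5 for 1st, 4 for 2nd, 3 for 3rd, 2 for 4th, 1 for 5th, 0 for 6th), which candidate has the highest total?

C

A: 15×4 + 16×2 + 8×4 + 10×3 + 12×1 + 7×2 = 180
B: 15×5 + 16×5 + 8×0 + 10×0 + 12×3 + 7×5 = 226
C: 15×3 + 16×4 + 8×3 + 10×1 + 12×5 + 7×4 = 231
D: 15×1 + 16×0 + 8×5 + 10×2 + 12×0 + 7×3 = 96
E: 15×0 + 16×3 + 8×1 + 10×5 + 12×4 + 7×0 = 154
F: 15×2 + 16×1 + 8×2 + 10×4 + 12×2 + 7×1 = 133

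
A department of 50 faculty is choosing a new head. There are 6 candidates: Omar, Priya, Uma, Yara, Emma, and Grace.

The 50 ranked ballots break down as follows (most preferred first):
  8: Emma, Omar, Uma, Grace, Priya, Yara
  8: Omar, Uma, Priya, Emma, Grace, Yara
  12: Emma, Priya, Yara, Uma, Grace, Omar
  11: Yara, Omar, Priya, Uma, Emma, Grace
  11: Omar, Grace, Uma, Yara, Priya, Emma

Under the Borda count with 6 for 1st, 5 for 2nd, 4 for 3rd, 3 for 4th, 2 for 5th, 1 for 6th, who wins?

Omar: 8×5 + 8×6 + 12×1 + 11×5 + 11×6 = 221
Priya: 8×2 + 8×4 + 12×5 + 11×4 + 11×2 = 174
Uma: 8×4 + 8×5 + 12×3 + 11×3 + 11×4 = 185
Yara: 8×1 + 8×1 + 12×4 + 11×6 + 11×3 = 163
Emma: 8×6 + 8×3 + 12×6 + 11×2 + 11×1 = 177
Grace: 8×3 + 8×2 + 12×2 + 11×1 + 11×5 = 130

Omar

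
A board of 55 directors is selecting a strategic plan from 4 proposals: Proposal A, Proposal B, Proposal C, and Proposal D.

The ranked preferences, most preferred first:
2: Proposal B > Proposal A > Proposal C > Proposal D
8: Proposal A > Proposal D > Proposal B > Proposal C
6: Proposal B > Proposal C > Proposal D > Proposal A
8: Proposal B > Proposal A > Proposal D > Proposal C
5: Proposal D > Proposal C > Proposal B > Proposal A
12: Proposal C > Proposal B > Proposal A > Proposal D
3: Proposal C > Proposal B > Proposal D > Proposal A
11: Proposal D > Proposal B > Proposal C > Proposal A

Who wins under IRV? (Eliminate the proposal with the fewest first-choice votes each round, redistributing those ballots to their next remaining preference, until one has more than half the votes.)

Proposal B

Round 1: Proposal A 8, Proposal B 16, Proposal C 15, Proposal D 16. Proposal A eliminated.
Round 2: Proposal B 16, Proposal C 15, Proposal D 24. Proposal C eliminated.
Round 3: Proposal B 31, Proposal D 24. Proposal B has a majority (≥28).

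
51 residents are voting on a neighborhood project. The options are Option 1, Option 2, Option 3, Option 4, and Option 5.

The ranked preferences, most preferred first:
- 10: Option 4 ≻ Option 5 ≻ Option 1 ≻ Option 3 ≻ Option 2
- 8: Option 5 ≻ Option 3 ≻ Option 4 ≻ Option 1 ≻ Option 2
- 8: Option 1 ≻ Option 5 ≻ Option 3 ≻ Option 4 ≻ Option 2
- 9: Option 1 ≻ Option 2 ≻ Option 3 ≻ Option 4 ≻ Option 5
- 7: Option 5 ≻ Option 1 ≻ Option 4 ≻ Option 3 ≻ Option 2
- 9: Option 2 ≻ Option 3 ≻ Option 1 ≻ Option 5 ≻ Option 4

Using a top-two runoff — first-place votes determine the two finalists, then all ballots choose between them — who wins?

Round 1 first-place votes: Option 1 17, Option 2 9, Option 3 0, Option 4 10, Option 5 15. Option 1 and Option 5 advance.
Runoff: Option 1 is ranked above Option 5 on 26 ballots, Option 5 above Option 1 on 25.

Option 1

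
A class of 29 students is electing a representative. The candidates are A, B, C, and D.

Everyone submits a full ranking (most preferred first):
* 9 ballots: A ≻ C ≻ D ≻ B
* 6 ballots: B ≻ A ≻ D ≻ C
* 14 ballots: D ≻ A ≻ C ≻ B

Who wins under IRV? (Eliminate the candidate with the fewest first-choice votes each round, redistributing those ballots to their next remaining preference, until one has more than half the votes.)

Round 1: A 9, B 6, C 0, D 14. C eliminated.
Round 2: A 9, B 6, D 14. B eliminated.
Round 3: A 15, D 14. A has a majority (≥15).

A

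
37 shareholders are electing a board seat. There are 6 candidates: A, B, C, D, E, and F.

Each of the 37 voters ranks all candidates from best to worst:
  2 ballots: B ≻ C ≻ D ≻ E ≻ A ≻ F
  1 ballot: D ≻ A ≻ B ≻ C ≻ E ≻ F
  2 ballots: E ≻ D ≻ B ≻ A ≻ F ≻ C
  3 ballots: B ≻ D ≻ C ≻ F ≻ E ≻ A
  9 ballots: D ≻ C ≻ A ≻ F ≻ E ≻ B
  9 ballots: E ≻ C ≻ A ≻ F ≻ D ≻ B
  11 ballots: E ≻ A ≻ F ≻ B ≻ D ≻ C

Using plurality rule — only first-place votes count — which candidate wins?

E

First-place votes: A 0, B 5, C 0, D 10, E 22, F 0.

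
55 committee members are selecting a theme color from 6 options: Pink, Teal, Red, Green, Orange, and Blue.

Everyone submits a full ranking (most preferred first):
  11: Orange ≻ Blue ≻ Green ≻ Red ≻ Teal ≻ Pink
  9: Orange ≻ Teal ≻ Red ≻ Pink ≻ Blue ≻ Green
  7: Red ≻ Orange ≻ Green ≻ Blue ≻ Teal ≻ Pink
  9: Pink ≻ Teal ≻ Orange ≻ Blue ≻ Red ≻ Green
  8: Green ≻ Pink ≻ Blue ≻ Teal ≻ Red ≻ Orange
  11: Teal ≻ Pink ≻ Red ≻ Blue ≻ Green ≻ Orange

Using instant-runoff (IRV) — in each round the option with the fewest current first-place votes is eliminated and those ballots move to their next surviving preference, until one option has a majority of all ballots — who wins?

Round 1: Pink 9, Teal 11, Red 7, Green 8, Orange 20, Blue 0. Blue eliminated.
Round 2: Pink 9, Teal 11, Red 7, Green 8, Orange 20. Red eliminated.
Round 3: Pink 9, Teal 11, Green 8, Orange 27. Green eliminated.
Round 4: Pink 17, Teal 11, Orange 27. Teal eliminated.
Round 5: Pink 28, Orange 27. Pink has a majority (≥28).

Pink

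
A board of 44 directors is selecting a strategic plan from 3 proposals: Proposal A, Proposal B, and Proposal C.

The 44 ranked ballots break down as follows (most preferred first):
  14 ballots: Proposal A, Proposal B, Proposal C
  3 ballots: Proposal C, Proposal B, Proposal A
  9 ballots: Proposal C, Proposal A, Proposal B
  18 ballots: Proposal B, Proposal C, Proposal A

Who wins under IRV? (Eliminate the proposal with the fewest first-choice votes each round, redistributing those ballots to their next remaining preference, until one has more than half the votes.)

Proposal A

Round 1: Proposal A 14, Proposal B 18, Proposal C 12. Proposal C eliminated.
Round 2: Proposal A 23, Proposal B 21. Proposal A has a majority (≥23).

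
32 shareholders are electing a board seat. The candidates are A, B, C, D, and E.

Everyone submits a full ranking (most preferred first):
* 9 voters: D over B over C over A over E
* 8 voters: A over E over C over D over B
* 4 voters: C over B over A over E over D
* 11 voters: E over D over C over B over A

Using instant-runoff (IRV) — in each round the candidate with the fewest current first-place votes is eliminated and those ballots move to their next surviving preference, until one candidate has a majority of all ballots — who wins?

Round 1: A 8, B 0, C 4, D 9, E 11. B eliminated.
Round 2: A 8, C 4, D 9, E 11. C eliminated.
Round 3: A 12, D 9, E 11. D eliminated.
Round 4: A 21, E 11. A has a majority (≥17).

A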